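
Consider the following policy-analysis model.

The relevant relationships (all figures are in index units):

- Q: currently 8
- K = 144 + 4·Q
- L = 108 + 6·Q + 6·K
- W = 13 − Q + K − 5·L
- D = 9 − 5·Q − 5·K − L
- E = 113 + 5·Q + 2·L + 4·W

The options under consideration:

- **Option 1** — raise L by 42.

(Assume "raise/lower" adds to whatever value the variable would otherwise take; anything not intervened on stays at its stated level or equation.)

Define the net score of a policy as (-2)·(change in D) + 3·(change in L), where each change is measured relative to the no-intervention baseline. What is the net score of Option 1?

Baseline:
  Q = 8
  K = 144 + 4·8 = 176
  L = 108 + 6·8 + 6·176 = 1212
  D = 9 − 5·8 − 5·176 − 1212 = -2123
Option 1 (L + 42):
  Q = 8
  K = 144 + 4·8 = 176
  L = 108 + 6·8 + 6·176 (+42 from intervention) = 1254
  D = 9 − 5·8 − 5·176 − 1254 = -2165
ΔD = -2165 − (-2123) = -42; ΔL = 1254 − 1212 = 42
Score = (-2)·(-42) + 3·42 = 210

210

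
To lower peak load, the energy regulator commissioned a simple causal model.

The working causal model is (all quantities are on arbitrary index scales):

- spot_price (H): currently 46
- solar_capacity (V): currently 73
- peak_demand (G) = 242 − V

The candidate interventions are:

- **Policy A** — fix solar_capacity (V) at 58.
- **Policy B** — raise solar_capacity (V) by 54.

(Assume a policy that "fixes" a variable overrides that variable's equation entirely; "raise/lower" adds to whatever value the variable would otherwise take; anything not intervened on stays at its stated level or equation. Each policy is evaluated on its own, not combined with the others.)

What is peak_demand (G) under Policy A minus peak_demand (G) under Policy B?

69

Policy A (V := 58):
  V = 58
  G = 242 − 58 = 184
Policy B (V + 54):
  V = 73 + 54 = 127
  G = 242 − 127 = 115
G: 184 − 115 = 69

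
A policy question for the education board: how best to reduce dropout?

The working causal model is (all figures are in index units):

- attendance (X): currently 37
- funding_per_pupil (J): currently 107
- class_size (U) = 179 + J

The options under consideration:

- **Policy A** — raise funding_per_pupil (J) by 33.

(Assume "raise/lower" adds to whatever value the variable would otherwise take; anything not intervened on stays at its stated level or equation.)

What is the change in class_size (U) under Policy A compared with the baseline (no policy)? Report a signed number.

33

Baseline:
  J = 107
  U = 179 + 107 = 286
Policy A (J + 33):
  J = 107 + 33 = 140
  U = 179 + 140 = 319
Change in U: 319 − 286 = 33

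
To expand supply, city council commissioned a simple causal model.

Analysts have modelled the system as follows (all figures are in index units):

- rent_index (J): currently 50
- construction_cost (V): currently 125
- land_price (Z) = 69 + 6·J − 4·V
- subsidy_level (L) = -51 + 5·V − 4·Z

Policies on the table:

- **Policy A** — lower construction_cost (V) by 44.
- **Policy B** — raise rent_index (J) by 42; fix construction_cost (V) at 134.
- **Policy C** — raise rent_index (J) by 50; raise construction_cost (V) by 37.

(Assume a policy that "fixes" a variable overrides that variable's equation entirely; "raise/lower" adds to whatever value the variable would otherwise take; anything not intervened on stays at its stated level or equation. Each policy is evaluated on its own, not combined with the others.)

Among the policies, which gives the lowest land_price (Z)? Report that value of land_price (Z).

21

Policy A (V − 44):
  J = 50
  V = 125 − 44 = 81
  Z = 69 + 6·50 − 4·81 = 45
Policy B (J + 42, V := 134):
  J = 50 + 42 = 92
  V = 134
  Z = 69 + 6·92 − 4·134 = 85
Policy C (J + 50, V + 37):
  J = 50 + 50 = 100
  V = 125 + 37 = 162
  Z = 69 + 6·100 − 4·162 = 21
Comparing — Policy A: Z=45, Policy B: Z=85, Policy C: Z=21. Lowest is 21 (Policy C).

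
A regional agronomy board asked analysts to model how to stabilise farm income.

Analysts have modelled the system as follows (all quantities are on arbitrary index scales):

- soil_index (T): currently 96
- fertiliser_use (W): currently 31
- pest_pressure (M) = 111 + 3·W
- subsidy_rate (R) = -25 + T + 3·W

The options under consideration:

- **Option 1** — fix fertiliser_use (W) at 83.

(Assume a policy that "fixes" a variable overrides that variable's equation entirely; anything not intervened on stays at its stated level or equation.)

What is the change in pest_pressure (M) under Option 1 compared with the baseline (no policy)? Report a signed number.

156

Baseline:
  W = 31
  M = 111 + 3·31 = 204
Option 1 (W := 83):
  W = 83
  M = 111 + 3·83 = 360
Change in M: 360 − 204 = 156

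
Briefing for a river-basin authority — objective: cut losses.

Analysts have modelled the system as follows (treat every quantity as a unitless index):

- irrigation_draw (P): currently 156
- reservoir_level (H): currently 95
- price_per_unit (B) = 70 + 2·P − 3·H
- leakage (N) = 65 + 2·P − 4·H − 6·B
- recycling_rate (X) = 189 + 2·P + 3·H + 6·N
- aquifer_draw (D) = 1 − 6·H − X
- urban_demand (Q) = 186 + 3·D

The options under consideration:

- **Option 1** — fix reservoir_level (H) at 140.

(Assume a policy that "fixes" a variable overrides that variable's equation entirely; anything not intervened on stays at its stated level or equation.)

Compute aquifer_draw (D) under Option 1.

Option 1 (H := 140):
  P = 156
  H = 140
  B = 70 + 2·156 − 3·140 = -38
  N = 65 + 2·156 − 4·140 − 6·(-38) = 45
  X = 189 + 2·156 + 3·140 + 6·45 = 1191
  D = 1 − 6·140 − 1191 = -2030

-2030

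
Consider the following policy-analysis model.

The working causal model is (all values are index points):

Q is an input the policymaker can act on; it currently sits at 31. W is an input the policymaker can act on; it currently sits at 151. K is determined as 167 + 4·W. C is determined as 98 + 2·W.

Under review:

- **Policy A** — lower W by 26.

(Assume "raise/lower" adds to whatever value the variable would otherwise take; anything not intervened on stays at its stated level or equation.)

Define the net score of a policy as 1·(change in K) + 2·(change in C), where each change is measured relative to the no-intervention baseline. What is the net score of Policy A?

-208

Baseline:
  W = 151
  K = 167 + 4·151 = 771
  C = 98 + 2·151 = 400
Policy A (W − 26):
  W = 151 − 26 = 125
  K = 167 + 4·125 = 667
  C = 98 + 2·125 = 348
ΔK = 667 − 771 = -104; ΔC = 348 − 400 = -52
Score = 1·(-104) + 2·(-52) = -208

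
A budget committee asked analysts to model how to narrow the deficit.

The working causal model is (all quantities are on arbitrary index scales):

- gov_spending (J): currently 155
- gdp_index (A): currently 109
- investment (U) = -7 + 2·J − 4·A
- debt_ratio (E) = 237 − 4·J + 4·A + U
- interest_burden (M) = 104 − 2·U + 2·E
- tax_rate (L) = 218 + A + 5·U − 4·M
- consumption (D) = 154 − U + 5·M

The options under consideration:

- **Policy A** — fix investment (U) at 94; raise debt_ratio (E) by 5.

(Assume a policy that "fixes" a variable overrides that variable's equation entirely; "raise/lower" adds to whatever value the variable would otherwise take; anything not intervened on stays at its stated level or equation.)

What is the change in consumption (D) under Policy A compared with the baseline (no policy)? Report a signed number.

-177

Baseline:
  J = 155
  A = 109
  U = -7 + 2·155 − 4·109 = -133
  E = 237 − 4·155 + 4·109 + (-133) = -80
  M = 104 − 2·(-133) + 2·(-80) = 210
  D = 154 − (-133) + 5·210 = 1337
Policy A (U := 94, E + 5):
  J = 155
  A = 109
  U = 94
  E = 237 − 4·155 + 4·109 + 94 (+5 from intervention) = 152
  M = 104 − 2·94 + 2·152 = 220
  D = 154 − 94 + 5·220 = 1160
Change in D: 1160 − 1337 = -177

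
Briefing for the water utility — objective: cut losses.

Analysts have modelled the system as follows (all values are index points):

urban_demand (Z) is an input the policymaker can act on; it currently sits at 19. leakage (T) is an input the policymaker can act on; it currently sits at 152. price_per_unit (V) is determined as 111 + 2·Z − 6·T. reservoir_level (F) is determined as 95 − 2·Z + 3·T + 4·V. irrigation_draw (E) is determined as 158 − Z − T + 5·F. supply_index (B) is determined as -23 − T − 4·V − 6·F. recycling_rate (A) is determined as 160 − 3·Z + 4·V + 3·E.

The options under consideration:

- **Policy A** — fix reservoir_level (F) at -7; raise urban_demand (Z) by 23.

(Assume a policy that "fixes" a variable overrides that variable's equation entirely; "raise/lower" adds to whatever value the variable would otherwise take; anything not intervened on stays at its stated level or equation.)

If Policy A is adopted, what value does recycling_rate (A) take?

-3047

Policy A (F := -7, Z + 23):
  Z = 19 + 23 = 42
  T = 152
  V = 111 + 2·42 − 6·152 = -717
  F = -7
  E = 158 − 42 − 152 + 5·(-7) = -71
  A = 160 − 3·42 + 4·(-717) + 3·(-71) = -3047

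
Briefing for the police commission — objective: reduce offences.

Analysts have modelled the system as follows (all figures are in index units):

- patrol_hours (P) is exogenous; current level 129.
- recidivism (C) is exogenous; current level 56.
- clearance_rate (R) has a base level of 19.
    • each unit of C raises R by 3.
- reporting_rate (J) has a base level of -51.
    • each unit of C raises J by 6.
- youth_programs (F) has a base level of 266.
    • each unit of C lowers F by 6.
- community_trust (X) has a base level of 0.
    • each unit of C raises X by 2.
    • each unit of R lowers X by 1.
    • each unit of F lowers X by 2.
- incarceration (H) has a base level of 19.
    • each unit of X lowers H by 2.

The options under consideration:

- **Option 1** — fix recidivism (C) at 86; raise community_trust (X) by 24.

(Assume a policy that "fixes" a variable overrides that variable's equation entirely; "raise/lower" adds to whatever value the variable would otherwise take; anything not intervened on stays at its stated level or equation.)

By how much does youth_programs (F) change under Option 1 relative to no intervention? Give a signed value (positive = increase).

Baseline:
  C = 56
  F = 266 − 6·56 = -70
Option 1 (C := 86, X + 24):
  C = 86
  F = 266 − 6·86 = -250
Change in F: -250 − (-70) = -180

-180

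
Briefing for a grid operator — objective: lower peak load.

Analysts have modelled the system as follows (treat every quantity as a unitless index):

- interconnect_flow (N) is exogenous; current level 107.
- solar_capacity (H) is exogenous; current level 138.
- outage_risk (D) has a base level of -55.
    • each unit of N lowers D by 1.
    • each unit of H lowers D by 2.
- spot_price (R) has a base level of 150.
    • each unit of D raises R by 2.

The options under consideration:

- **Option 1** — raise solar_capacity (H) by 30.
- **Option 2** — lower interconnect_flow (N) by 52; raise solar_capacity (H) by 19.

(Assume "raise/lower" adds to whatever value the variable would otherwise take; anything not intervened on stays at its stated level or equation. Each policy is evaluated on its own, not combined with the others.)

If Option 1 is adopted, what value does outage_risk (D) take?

-498

Option 1 (H + 30):
  N = 107
  H = 138 + 30 = 168
  D = -55 − 107 − 2·168 = -498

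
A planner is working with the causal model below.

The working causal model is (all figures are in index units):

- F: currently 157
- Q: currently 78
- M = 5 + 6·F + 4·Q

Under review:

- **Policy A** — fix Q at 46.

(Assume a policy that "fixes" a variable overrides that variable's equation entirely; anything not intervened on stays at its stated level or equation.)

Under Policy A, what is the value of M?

Policy A (Q := 46):
  F = 157
  Q = 46
  M = 5 + 6·157 + 4·46 = 1131

1131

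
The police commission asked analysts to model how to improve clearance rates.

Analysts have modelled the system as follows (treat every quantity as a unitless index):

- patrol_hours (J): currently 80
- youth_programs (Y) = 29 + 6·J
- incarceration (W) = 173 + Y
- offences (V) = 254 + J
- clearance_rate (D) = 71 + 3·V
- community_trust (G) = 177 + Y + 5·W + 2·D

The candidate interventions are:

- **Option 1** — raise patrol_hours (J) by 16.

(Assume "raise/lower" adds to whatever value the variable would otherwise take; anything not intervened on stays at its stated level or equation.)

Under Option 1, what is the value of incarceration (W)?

Option 1 (J + 16):
  J = 80 + 16 = 96
  Y = 29 + 6·96 = 605
  W = 173 + 605 = 778

778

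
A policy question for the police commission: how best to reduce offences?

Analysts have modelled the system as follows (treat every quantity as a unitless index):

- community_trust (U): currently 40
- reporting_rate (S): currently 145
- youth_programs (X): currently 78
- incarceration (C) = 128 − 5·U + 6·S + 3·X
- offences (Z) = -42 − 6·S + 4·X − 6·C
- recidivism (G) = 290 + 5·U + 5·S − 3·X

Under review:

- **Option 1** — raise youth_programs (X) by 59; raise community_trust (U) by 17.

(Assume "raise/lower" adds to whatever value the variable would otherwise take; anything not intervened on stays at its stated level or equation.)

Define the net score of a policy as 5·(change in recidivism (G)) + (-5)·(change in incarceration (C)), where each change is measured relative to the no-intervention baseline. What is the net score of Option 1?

-920

Baseline:
  U = 40
  S = 145
  X = 78
  C = 128 − 5·40 + 6·145 + 3·78 = 1032
  G = 290 + 5·40 + 5·145 − 3·78 = 981
Option 1 (X + 59, U + 17):
  U = 40 + 17 = 57
  S = 145
  X = 78 + 59 = 137
  C = 128 − 5·57 + 6·145 + 3·137 = 1124
  G = 290 + 5·57 + 5·145 − 3·137 = 889
ΔG = 889 − 981 = -92; ΔC = 1124 − 1032 = 92
Score = 5·(-92) + (-5)·92 = -920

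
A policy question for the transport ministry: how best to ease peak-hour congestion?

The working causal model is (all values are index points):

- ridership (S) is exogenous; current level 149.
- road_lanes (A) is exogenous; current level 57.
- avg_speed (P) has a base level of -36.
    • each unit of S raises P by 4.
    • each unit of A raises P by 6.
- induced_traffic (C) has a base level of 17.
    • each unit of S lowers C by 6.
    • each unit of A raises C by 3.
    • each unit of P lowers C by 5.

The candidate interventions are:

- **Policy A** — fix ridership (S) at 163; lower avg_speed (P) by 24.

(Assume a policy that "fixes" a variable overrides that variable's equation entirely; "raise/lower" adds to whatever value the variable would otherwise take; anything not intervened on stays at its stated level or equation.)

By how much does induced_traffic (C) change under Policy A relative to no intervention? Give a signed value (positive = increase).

-244

Baseline:
  S = 149
  A = 57
  P = -36 + 4·149 + 6·57 = 902
  C = 17 − 6·149 + 3·57 − 5·902 = -5216
Policy A (S := 163, P − 24):
  S = 163
  A = 57
  P = -36 + 4·163 + 6·57 (−24 from intervention) = 934
  C = 17 − 6·163 + 3·57 − 5·934 = -5460
Change in C: -5460 − (-5216) = -244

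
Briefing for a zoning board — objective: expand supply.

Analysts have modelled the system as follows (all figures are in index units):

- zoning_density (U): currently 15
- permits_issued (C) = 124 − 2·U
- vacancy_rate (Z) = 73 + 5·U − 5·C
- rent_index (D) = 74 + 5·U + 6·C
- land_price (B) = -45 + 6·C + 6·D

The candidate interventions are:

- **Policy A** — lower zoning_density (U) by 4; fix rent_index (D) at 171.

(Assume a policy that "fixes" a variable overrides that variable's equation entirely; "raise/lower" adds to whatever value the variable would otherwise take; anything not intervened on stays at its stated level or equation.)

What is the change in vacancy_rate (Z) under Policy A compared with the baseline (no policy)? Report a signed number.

-60

Baseline:
  U = 15
  C = 124 − 2·15 = 94
  Z = 73 + 5·15 − 5·94 = -322
Policy A (U − 4, D := 171):
  U = 15 − 4 = 11
  C = 124 − 2·11 = 102
  Z = 73 + 5·11 − 5·102 = -382
Change in Z: -382 − (-322) = -60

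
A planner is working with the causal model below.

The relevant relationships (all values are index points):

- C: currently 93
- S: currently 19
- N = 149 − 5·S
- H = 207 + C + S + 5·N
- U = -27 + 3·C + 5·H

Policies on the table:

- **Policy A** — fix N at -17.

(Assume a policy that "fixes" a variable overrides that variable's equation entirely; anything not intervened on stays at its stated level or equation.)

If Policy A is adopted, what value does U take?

Policy A (N := -17):
  C = 93
  S = 19
  N = -17
  H = 207 + 93 + 19 + 5·(-17) = 234
  U = -27 + 3·93 + 5·234 = 1422

1422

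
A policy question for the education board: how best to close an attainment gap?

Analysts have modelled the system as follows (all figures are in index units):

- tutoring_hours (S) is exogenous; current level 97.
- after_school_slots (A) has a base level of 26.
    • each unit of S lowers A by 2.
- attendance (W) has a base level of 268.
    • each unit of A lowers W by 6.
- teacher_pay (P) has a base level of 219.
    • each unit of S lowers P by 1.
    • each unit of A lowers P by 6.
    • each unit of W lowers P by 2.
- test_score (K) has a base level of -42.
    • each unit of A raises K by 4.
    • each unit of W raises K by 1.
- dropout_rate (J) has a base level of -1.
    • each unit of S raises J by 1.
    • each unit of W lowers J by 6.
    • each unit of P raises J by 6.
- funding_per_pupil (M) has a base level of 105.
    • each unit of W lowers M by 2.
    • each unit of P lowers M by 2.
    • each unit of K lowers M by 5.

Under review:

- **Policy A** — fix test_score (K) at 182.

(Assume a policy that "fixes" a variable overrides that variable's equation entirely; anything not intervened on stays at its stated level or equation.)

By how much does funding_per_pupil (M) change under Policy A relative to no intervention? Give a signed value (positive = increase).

1900

Baseline:
  S = 97
  A = 26 − 2·97 = -168
  W = 268 − 6·(-168) = 1276
  P = 219 − 97 − 6·(-168) − 2·1276 = -1422
  K = -42 + 4·(-168) + 1276 = 562
  M = 105 − 2·1276 − 2·(-1422) − 5·562 = -2413
Policy A (K := 182):
  S = 97
  A = 26 − 2·97 = -168
  W = 268 − 6·(-168) = 1276
  P = 219 − 97 − 6·(-168) − 2·1276 = -1422
  K = 182
  M = 105 − 2·1276 − 2·(-1422) − 5·182 = -513
Change in M: -513 − (-2413) = 1900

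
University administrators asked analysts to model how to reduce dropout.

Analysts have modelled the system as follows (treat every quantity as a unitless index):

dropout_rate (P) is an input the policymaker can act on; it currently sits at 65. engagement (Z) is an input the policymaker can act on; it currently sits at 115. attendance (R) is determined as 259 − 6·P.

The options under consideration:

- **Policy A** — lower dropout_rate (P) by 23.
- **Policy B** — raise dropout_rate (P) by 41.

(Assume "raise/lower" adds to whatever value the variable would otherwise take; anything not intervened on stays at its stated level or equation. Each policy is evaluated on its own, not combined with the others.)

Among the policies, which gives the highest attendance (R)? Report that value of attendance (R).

Policy A (P − 23):
  P = 65 − 23 = 42
  R = 259 − 6·42 = 7
Policy B (P + 41):
  P = 65 + 41 = 106
  R = 259 − 6·106 = -377
Comparing — Policy A: R=7, Policy B: R=-377. Highest is 7 (Policy A).

7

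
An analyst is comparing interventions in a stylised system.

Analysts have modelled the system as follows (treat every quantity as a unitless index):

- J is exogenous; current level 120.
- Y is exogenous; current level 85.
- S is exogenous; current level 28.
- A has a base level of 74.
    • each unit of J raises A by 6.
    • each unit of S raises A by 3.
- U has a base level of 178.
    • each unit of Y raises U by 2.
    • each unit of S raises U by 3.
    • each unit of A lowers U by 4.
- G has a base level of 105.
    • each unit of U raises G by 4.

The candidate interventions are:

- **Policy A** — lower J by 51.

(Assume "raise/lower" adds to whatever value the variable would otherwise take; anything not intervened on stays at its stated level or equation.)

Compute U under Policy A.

Policy A (J − 51):
  J = 120 − 51 = 69
  Y = 85
  S = 28
  A = 74 + 6·69 + 3·28 = 572
  U = 178 + 2·85 + 3·28 − 4·572 = -1856

-1856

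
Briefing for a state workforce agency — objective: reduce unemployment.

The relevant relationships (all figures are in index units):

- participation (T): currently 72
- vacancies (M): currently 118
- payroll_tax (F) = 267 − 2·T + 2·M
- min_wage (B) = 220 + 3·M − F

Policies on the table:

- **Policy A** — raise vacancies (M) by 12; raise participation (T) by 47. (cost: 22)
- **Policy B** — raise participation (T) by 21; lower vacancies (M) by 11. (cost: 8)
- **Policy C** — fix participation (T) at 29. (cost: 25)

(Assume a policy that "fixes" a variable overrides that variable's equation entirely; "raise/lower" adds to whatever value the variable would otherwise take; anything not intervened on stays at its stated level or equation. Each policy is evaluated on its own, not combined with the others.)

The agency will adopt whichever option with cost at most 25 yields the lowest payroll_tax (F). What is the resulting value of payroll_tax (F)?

Policy A (M + 12, T + 47):
  T = 72 + 47 = 119
  M = 118 + 12 = 130
  F = 267 − 2·119 + 2·130 = 289
Policy B (T + 21, M − 11):
  T = 72 + 21 = 93
  M = 118 − 11 = 107
  F = 267 − 2·93 + 2·107 = 295
Policy C (T := 29):
  T = 29
  M = 118
  F = 267 − 2·29 + 2·118 = 445
Comparing — Policy A: F=289, Policy B: F=295, Policy C: F=445. Lowest is 289 (Policy A).

289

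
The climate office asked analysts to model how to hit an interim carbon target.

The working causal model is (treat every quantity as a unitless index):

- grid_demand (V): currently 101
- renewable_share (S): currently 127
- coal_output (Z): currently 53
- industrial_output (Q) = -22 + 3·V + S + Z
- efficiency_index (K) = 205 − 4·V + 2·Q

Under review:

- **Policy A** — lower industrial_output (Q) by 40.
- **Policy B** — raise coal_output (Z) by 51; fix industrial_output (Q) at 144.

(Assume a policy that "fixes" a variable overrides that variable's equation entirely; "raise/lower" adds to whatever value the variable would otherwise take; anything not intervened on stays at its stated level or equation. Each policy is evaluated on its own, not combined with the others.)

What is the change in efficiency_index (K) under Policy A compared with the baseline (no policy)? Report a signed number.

Baseline:
  V = 101
  S = 127
  Z = 53
  Q = -22 + 3·101 + 127 + 53 = 461
  K = 205 − 4·101 + 2·461 = 723
Policy A (Q − 40):
  V = 101
  S = 127
  Z = 53
  Q = -22 + 3·101 + 127 + 53 (−40 from intervention) = 421
  K = 205 − 4·101 + 2·421 = 643
Change in K: 643 − 723 = -80

-80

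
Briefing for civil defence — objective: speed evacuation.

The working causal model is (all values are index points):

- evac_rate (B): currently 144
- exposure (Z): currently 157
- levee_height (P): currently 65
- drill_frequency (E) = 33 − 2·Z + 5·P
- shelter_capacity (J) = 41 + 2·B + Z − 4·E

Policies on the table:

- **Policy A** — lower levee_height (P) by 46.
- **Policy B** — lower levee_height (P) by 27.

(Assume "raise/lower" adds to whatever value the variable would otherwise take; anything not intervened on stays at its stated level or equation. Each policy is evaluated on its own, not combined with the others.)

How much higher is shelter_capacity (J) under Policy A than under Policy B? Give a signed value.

Policy A (P − 46):
  B = 144
  Z = 157
  P = 65 − 46 = 19
  E = 33 − 2·157 + 5·19 = -186
  J = 41 + 2·144 + 157 − 4·(-186) = 1230
Policy B (P − 27):
  B = 144
  Z = 157
  P = 65 − 27 = 38
  E = 33 − 2·157 + 5·38 = -91
  J = 41 + 2·144 + 157 − 4·(-91) = 850
J: 1230 − 850 = 380

380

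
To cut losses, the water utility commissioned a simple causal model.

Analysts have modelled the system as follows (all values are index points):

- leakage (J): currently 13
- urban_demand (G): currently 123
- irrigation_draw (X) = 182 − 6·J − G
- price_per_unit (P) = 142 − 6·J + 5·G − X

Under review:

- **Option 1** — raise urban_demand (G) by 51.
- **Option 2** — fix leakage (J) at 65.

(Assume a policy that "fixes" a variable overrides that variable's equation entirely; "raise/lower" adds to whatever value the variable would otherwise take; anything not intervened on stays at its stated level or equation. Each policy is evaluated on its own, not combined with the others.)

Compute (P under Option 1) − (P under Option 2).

Option 1 (G + 51):
  J = 13
  G = 123 + 51 = 174
  X = 182 − 6·13 − 174 = -70
  P = 142 − 6·13 + 5·174 − (-70) = 1004
Option 2 (J := 65):
  J = 65
  G = 123
  X = 182 − 6·65 − 123 = -331
  P = 142 − 6·65 + 5·123 − (-331) = 698
P: 1004 − 698 = 306

306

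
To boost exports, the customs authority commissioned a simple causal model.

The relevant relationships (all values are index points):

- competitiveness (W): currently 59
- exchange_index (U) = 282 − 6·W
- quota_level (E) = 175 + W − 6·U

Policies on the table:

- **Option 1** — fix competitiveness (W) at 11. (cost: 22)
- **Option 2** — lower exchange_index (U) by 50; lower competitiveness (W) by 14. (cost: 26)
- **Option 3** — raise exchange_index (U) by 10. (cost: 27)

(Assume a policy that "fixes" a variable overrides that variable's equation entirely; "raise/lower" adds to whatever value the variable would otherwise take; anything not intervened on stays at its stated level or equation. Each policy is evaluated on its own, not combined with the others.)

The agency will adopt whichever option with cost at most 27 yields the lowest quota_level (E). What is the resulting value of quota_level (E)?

Option 1 (W := 11):
  W = 11
  U = 282 − 6·11 = 216
  E = 175 + 11 − 6·216 = -1110
Option 2 (U − 50, W − 14):
  W = 59 − 14 = 45
  U = 282 − 6·45 (−50 from intervention) = -38
  E = 175 + 45 − 6·(-38) = 448
Option 3 (U + 10):
  W = 59
  U = 282 − 6·59 (+10 from intervention) = -62
  E = 175 + 59 − 6·(-62) = 606
Comparing — Option 1: E=-1110, Option 2: E=448, Option 3: E=606. Lowest is -1110 (Option 1).

-1110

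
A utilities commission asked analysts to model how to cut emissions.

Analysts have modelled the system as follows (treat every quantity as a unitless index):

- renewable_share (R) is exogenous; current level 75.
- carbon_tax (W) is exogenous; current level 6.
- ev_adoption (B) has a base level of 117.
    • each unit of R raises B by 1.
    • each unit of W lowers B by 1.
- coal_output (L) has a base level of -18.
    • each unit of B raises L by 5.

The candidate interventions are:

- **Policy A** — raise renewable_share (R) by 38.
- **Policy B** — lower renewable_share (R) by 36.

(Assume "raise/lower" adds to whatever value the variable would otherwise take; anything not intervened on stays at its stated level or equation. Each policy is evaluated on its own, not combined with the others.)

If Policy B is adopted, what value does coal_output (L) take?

732

Policy B (R − 36):
  R = 75 − 36 = 39
  W = 6
  B = 117 + 39 − 6 = 150
  L = -18 + 5·150 = 732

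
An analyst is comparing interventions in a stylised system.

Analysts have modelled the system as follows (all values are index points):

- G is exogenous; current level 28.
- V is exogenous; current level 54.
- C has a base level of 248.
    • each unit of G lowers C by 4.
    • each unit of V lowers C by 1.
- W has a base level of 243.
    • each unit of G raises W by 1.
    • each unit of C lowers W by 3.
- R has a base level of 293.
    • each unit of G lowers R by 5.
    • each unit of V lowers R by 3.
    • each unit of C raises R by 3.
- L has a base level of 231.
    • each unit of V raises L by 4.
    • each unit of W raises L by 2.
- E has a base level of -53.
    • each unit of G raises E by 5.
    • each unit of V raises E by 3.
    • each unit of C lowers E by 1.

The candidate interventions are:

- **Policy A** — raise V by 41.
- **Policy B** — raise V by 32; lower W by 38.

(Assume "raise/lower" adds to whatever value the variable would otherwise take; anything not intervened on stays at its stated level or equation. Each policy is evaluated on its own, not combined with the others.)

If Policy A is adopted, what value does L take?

Policy A (V + 41):
  G = 28
  V = 54 + 41 = 95
  C = 248 − 4·28 − 95 = 41
  W = 243 + 28 − 3·41 = 148
  L = 231 + 4·95 + 2·148 = 907

907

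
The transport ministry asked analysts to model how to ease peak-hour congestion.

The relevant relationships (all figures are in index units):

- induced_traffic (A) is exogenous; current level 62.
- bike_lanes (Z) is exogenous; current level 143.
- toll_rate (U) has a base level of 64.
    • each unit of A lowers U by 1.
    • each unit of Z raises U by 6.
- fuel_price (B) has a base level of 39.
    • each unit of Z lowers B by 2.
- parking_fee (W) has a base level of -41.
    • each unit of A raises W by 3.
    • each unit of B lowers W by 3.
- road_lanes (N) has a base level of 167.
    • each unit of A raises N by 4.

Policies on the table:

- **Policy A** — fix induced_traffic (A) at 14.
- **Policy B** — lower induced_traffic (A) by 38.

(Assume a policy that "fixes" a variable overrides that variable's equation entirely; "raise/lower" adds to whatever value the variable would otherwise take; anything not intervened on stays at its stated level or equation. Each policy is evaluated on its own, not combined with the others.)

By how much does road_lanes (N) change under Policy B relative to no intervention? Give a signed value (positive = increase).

-152

Baseline:
  A = 62
  N = 167 + 4·62 = 415
Policy B (A − 38):
  A = 62 − 38 = 24
  N = 167 + 4·24 = 263
Change in N: 263 − 415 = -152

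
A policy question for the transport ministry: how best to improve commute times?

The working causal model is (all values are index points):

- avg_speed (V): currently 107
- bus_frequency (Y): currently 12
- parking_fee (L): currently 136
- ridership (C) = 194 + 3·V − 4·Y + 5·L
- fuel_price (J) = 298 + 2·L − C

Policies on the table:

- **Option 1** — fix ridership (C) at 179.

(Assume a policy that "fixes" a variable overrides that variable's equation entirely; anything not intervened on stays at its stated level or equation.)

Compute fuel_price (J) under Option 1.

Option 1 (C := 179):
  V = 107
  Y = 12
  L = 136
  C = 179
  J = 298 + 2·136 − 179 = 391

391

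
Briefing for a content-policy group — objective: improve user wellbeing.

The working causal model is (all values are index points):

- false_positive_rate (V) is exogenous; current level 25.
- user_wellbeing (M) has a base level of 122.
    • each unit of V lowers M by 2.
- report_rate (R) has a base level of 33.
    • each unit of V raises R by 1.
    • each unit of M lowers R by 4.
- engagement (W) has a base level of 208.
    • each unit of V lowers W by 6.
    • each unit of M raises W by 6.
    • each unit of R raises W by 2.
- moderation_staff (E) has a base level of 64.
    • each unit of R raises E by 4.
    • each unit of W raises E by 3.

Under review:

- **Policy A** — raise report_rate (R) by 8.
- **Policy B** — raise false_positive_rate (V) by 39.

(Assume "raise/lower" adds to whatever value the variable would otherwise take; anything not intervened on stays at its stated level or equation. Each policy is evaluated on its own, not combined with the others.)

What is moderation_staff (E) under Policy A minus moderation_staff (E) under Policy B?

Policy A (R + 8):
  V = 25
  M = 122 − 2·25 = 72
  R = 33 + 25 − 4·72 (+8 from intervention) = -222
  W = 208 − 6·25 + 6·72 + 2·(-222) = 46
  E = 64 + 4·(-222) + 3·46 = -686
Policy B (V + 39):
  V = 25 + 39 = 64
  M = 122 − 2·64 = -6
  R = 33 + 64 − 4·(-6) = 121
  W = 208 − 6·64 + 6·(-6) + 2·121 = 30
  E = 64 + 4·121 + 3·30 = 638
E: -686 − 638 = -1324

-1324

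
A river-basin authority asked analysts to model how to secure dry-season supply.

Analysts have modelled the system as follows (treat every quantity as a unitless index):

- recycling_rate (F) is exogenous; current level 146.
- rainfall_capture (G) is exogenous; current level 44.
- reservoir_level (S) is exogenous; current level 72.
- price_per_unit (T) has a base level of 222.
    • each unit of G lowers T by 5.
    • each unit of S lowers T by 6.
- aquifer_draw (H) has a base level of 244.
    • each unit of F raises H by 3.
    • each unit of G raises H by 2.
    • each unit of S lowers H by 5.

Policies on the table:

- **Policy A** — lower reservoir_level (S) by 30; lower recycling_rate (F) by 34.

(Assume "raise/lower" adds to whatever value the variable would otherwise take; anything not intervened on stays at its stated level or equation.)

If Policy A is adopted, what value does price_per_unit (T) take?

-250

Policy A (S − 30, F − 34):
  G = 44
  S = 72 − 30 = 42
  T = 222 − 5·44 − 6·42 = -250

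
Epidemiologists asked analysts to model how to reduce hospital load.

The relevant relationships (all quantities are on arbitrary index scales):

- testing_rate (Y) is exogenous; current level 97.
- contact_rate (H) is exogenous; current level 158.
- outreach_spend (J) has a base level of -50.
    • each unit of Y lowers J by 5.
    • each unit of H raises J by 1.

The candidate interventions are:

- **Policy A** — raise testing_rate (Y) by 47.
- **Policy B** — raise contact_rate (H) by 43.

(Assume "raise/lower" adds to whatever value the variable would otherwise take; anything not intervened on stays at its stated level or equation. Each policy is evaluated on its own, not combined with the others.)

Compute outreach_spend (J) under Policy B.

-334

Policy B (H + 43):
  Y = 97
  H = 158 + 43 = 201
  J = -50 − 5·97 + 201 = -334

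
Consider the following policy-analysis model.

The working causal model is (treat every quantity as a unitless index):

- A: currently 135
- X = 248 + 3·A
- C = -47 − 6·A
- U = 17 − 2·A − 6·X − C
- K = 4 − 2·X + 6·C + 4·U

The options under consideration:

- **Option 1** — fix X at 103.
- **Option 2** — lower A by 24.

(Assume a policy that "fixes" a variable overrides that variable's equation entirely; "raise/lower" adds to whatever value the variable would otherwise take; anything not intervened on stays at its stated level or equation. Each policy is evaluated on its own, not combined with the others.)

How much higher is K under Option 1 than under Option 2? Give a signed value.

11948

Option 1 (X := 103):
  A = 135
  X = 103
  C = -47 − 6·135 = -857
  U = 17 − 2·135 − 6·103 − (-857) = -14
  K = 4 − 2·103 + 6·(-857) + 4·(-14) = -5400
Option 2 (A − 24):
  A = 135 − 24 = 111
  X = 248 + 3·111 = 581
  C = -47 − 6·111 = -713
  U = 17 − 2·111 − 6·581 − (-713) = -2978
  K = 4 − 2·581 + 6·(-713) + 4·(-2978) = -17348
K: -5400 − (-17348) = 11948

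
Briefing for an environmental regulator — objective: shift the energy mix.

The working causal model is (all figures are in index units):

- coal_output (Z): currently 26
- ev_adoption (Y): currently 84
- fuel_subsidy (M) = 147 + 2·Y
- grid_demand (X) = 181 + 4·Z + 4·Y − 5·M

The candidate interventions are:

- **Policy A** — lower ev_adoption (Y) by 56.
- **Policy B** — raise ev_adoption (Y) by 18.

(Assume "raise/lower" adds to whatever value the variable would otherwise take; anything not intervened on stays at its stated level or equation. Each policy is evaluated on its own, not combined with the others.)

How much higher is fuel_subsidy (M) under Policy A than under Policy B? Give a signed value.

-148

Policy A (Y − 56):
  Y = 84 − 56 = 28
  M = 147 + 2·28 = 203
Policy B (Y + 18):
  Y = 84 + 18 = 102
  M = 147 + 2·102 = 351
M: 203 − 351 = -148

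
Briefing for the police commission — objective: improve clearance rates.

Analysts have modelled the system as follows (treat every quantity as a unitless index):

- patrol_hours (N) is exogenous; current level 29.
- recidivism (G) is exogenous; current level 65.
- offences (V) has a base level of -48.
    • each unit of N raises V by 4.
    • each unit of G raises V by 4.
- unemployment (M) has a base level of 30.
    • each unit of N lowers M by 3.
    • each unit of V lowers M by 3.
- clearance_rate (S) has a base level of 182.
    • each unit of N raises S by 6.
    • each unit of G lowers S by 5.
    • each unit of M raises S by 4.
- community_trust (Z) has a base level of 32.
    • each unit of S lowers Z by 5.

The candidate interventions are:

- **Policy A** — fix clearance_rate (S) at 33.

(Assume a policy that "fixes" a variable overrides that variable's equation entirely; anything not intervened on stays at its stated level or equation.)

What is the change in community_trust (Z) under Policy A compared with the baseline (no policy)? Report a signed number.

Baseline:
  N = 29
  G = 65
  V = -48 + 4·29 + 4·65 = 328
  M = 30 − 3·29 − 3·328 = -1041
  S = 182 + 6·29 − 5·65 + 4·(-1041) = -4133
  Z = 32 − 5·(-4133) = 20697
Policy A (S := 33):
  N = 29
  G = 65
  V = -48 + 4·29 + 4·65 = 328
  M = 30 − 3·29 − 3·328 = -1041
  S = 33
  Z = 32 − 5·33 = -133
Change in Z: -133 − 20697 = -20830

-20830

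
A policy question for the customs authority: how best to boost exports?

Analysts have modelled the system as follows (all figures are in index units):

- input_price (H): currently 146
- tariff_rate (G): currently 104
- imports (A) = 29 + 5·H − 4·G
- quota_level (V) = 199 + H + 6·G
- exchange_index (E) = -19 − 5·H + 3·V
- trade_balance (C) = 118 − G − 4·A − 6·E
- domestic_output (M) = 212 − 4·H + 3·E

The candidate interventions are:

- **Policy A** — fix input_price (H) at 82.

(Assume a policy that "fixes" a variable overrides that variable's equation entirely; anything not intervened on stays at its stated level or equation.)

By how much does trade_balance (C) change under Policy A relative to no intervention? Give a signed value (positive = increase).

512

Baseline:
  H = 146
  G = 104
  A = 29 + 5·146 − 4·104 = 343
  V = 199 + 146 + 6·104 = 969
  E = -19 − 5·146 + 3·969 = 2158
  C = 118 − 104 − 4·343 − 6·2158 = -14306
Policy A (H := 82):
  H = 82
  G = 104
  A = 29 + 5·82 − 4·104 = 23
  V = 199 + 82 + 6·104 = 905
  E = -19 − 5·82 + 3·905 = 2286
  C = 118 − 104 − 4·23 − 6·2286 = -13794
Change in C: -13794 − (-14306) = 512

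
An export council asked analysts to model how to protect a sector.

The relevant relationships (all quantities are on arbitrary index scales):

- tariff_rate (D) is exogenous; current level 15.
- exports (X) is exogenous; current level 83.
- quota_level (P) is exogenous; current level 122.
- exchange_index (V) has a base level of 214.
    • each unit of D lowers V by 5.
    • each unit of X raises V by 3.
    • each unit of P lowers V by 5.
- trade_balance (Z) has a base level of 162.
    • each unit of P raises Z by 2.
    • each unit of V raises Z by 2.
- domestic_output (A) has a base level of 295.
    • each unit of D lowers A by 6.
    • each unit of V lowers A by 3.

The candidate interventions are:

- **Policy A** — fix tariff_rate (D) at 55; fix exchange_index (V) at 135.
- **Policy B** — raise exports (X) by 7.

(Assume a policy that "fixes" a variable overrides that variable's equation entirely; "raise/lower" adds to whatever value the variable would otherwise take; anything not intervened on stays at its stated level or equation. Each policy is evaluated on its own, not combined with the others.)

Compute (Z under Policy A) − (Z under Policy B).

672

Policy A (D := 55, V := 135):
  D = 55
  X = 83
  P = 122
  V = 135
  Z = 162 + 2·122 + 2·135 = 676
Policy B (X + 7):
  D = 15
  X = 83 + 7 = 90
  P = 122
  V = 214 − 5·15 + 3·90 − 5·122 = -201
  Z = 162 + 2·122 + 2·(-201) = 4
Z: 676 − 4 = 672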